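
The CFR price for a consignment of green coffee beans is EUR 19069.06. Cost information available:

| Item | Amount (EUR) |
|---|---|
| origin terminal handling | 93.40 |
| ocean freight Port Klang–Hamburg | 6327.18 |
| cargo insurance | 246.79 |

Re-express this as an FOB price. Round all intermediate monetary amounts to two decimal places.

Not relevant to the conversion: origin terminal — on the seller under both CFR and FOB; already in the CFR price and stays in the FOB price. insurance — on the buyer under both terms; not part of either seller's price.
From CFR to FOB, the seller no longer bears: freight.
FOB price = 19069.06 − 6327.18 = 12741.88

FOB price: EUR 12741.88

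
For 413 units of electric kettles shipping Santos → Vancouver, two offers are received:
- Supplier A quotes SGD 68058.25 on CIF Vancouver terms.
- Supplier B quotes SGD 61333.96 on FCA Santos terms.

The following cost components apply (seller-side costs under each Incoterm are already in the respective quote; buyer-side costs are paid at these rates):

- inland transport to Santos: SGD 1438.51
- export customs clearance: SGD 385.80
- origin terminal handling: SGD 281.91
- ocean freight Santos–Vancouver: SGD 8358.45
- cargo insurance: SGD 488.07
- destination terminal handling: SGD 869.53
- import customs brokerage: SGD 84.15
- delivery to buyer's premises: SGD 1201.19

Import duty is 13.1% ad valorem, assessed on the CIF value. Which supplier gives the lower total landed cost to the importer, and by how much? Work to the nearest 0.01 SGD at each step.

Supplier A is cheaper by SGD 2719.08

Supplier A (CIF):
The CIF price already equals the CIF value: 68058.25
Import duty = 68058.25 × 13.1% = 8915.63
Buyer bears (A): 869.53 + 84.15 + 1201.19 = 2154.87
Landed cost (A) = invoice 68058.25 + 2154.87 + duty 8915.63 = 79128.75
Supplier B (FCA):
CIF value = FCA price + origin terminal + freight + insurance = 61333.96 + 281.91 + 8358.45 + 488.07 = 70462.39
Import duty = 70462.39 × 13.1% = 9230.57
Buyer bears (B): 281.91 + 8358.45 + 488.07 + 869.53 + 84.15 + 1201.19 = 11283.30
Landed cost (B) = invoice 61333.96 + 11283.30 + duty 9230.57 = 81847.83
Difference = |79128.75 − 81847.83| = 2719.08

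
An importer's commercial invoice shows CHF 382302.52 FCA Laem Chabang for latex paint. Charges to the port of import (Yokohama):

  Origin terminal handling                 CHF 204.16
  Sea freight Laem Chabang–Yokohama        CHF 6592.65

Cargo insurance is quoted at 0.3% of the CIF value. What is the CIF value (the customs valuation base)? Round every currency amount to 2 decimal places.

Let C be the CIF value. C = FCA price + pre-shipment costs + freight + 0.3% × C
C − 0.3% × C = 382302.52 + 204.16 + 6592.65
0.997 × C = 389099.33
C = 389099.33 / 0.997 = 390270.14
Insurance premium = 0.3% × 390270.14 = 1170.81

CIF value: CHF 390270.14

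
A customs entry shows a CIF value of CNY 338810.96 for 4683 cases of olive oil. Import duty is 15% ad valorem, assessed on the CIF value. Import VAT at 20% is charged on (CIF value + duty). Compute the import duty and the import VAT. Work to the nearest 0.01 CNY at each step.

Import duty: CNY 50821.64; import VAT: CNY 77926.52

Import duty = 338810.96 × 15% = 50821.64
VAT base = CIF + duty = 338810.96 + 50821.64 = 389632.60
Import VAT = 389632.60 × 20% = 77926.52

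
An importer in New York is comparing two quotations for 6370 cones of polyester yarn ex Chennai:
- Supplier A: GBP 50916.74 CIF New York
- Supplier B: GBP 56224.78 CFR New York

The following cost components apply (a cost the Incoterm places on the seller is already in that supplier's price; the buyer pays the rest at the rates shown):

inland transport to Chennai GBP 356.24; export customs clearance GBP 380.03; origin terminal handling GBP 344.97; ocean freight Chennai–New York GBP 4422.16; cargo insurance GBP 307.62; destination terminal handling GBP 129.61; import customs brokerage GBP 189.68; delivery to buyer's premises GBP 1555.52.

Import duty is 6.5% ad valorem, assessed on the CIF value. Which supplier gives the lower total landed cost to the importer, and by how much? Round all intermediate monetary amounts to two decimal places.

Supplier A is cheaper by GBP 5980.68

Supplier A (CIF):
The CIF price already equals the CIF value: 50916.74
Import duty = 50916.74 × 6.5% = 3309.59
Buyer bears (A): 129.61 + 189.68 + 1555.52 = 1874.81
Landed cost (A) = invoice 50916.74 + 1874.81 + duty 3309.59 = 56101.14
Supplier B (CFR):
CIF value = CFR price + insurance = 56224.78 + 307.62 = 56532.40
Import duty = 56532.40 × 6.5% = 3674.61
Buyer bears (B): 307.62 + 129.61 + 189.68 + 1555.52 = 2182.43
Landed cost (B) = invoice 56224.78 + 2182.43 + duty 3674.61 = 62081.82
Difference = |56101.14 − 62081.82| = 5980.68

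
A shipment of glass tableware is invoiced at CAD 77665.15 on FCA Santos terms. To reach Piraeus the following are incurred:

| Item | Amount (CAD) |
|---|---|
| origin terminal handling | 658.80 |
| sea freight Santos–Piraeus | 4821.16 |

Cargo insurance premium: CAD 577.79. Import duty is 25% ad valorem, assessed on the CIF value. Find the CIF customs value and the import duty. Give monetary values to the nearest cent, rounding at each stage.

CIF = FCA price + pre-shipment costs + freight + insurance
CIF = 77665.15 + 658.80 + 4821.16 + 577.79 = 83722.90
Import duty = 83722.90 × 25% = 20930.73

CIF value: CAD 83722.90; import duty: CAD 20930.73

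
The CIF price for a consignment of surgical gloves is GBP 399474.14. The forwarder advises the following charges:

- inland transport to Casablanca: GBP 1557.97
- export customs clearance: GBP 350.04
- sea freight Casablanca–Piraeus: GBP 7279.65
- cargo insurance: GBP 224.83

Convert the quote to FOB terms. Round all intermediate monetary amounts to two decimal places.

FOB price: GBP 391969.66

Not relevant to the conversion: export clearance, inland to port — on the seller under both CIF and FOB; already in the CIF price and stays in the FOB price.
From CIF to FOB, the seller no longer bears: freight, insurance.
FOB price = 399474.14 − 7279.65 − 224.83 = 391969.66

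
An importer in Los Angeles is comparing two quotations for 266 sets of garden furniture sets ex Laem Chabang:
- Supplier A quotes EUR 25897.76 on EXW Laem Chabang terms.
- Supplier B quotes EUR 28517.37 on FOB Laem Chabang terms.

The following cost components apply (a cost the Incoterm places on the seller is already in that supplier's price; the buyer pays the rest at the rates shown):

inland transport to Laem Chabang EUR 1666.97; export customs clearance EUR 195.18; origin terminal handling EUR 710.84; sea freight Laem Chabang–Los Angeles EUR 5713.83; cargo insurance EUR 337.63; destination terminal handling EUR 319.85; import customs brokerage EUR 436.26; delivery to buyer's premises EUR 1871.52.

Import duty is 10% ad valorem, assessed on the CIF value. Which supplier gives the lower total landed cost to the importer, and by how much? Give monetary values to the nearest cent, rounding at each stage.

Supplier A (EXW):
CIF value = EXW price + inland to port + export clearance + origin terminal + freight + insurance = 25897.76 + 1666.97 + 195.18 + 710.84 + 5713.83 + 337.63 = 34522.21
Import duty = 34522.21 × 10% = 3452.22
Buyer bears (A): 1666.97 + 195.18 + 710.84 + 5713.83 + 337.63 + 319.85 + 436.26 + 1871.52 = 11252.08
Landed cost (A) = invoice 25897.76 + 11252.08 + duty 3452.22 = 40602.06
Supplier B (FOB):
CIF value = FOB price + freight + insurance = 28517.37 + 5713.83 + 337.63 = 34568.83
Import duty = 34568.83 × 10% = 3456.88
Buyer bears (B): 5713.83 + 337.63 + 319.85 + 436.26 + 1871.52 = 8679.09
Landed cost (B) = invoice 28517.37 + 8679.09 + duty 3456.88 = 40653.34
Difference = |40602.06 − 40653.34| = 51.28

Supplier A is cheaper by EUR 51.28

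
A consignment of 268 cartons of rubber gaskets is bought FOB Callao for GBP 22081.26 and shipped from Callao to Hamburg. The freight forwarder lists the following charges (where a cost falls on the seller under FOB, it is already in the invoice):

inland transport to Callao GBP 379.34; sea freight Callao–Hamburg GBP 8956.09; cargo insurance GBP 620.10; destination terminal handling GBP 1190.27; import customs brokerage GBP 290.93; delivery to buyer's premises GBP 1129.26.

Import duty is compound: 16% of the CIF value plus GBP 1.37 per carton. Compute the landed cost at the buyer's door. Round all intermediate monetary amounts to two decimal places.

FOB: the seller bears costs until goods are on board at the origin port; the buyer bears freight, insurance and all costs thereafter.
Already in the invoice (seller's account under FOB): inland to port — exclude.
CIF value = FOB price + freight + insurance = 22081.26 + 8956.09 + 620.10 = 31657.45
Ad valorem component: 31657.45 × 16% = 5065.19
Specific component: 268 × 1.37 = 367.16
Import duty = 5065.19 + 367.16 = 5432.35
Buyer bears: freight 8956.09 + insurance 620.10 + destination terminal 1190.27 + brokerage 290.93 + delivery 1129.26 + duty 5432.35 = 17619.00
Landed cost = invoice 22081.26 + 17619.00 = 39700.26

Total landed cost: GBP 39700.26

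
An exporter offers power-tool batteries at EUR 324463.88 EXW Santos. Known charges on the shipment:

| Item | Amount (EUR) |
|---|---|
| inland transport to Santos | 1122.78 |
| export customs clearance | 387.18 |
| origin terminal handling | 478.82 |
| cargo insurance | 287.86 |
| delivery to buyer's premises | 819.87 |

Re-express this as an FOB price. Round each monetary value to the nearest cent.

Not relevant to the conversion: delivery, insurance — on the buyer under both terms; not part of either seller's price.
From EXW to FOB, the seller additionally bears: inland to port, export clearance, origin terminal.
FOB price = 324463.88 + 1122.78 + 387.18 + 478.82 = 326452.66

FOB price: EUR 326452.66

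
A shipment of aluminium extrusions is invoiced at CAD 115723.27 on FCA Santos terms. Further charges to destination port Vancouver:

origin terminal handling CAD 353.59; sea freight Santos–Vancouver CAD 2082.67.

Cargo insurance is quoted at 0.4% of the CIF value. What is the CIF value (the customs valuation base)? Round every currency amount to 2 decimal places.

Let C be the CIF value. C = FCA price + pre-shipment costs + freight + 0.4% × C
C − 0.4% × C = 115723.27 + 353.59 + 2082.67
0.996 × C = 118159.53
C = 118159.53 / 0.996 = 118634.07
Insurance premium = 0.4% × 118634.07 = 474.54

CIF value: CAD 118634.07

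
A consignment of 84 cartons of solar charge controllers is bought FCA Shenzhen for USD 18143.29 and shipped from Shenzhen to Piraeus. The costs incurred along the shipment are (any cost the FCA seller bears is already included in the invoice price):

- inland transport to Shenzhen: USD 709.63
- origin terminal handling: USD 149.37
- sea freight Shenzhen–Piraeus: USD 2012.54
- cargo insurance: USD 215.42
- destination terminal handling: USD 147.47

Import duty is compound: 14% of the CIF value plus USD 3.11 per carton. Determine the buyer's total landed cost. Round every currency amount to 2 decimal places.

FCA: the seller delivers export-cleared goods to the carrier; the buyer bears costs from that point.
Already in the invoice (seller's account under FCA): inland to port — exclude.
CIF value = FCA price + origin terminal + freight + insurance = 18143.29 + 149.37 + 2012.54 + 215.42 = 20520.62
Ad valorem component: 20520.62 × 14% = 2872.89
Specific component: 84 × 3.11 = 261.24
Import duty = 2872.89 + 261.24 = 3134.13
Buyer bears: origin terminal 149.37 + freight 2012.54 + insurance 215.42 + destination terminal 147.47 + duty 3134.13 = 5658.93
Landed cost = invoice 18143.29 + 5658.93 = 23802.22

Total landed cost: USD 23802.22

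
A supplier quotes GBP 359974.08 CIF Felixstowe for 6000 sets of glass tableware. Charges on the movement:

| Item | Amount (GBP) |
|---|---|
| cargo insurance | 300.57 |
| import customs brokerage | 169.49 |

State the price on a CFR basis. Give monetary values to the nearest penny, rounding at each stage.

CFR price: GBP 359673.51

Not relevant to the conversion: brokerage — on the buyer under both terms; not part of either seller's price.
From CIF to CFR, the seller no longer bears: insurance.
CFR price = 359974.08 − 300.57 = 359673.51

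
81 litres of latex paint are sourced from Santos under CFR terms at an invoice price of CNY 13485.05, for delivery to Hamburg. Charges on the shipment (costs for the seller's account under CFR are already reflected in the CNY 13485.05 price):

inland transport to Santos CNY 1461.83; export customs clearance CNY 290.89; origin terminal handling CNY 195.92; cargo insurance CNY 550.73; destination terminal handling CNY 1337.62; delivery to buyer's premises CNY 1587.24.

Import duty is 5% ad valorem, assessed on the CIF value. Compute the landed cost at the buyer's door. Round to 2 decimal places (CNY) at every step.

CFR: the seller pays costs through ocean freight to the destination port, but not insurance.
Already in the invoice (seller's account under CFR): inland to port, export clearance, origin terminal — exclude.
CIF value = CFR price + insurance = 13485.05 + 550.73 = 14035.78
Import duty = 14035.78 × 5% = 701.79
Buyer bears: insurance 550.73 + destination terminal 1337.62 + delivery 1587.24 + duty 701.79 = 4177.38
Landed cost = invoice 13485.05 + 4177.38 = 17662.43

Total landed cost: CNY 17662.43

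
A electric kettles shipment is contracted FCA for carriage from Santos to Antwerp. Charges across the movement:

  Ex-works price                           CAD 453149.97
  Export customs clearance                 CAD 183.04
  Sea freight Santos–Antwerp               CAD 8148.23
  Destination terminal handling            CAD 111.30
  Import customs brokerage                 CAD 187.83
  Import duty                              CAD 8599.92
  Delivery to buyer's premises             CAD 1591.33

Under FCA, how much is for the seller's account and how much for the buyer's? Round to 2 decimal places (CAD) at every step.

Seller: CAD 453333.01; buyer: CAD 18638.61

FCA: the seller delivers export-cleared goods to the carrier; the buyer bears costs from that point.
Seller's account: goods 453149.97 + export clearance 183.04 = 453333.01
Buyer's account: freight 8148.23 + destination terminal 111.30 + brokerage 187.83 + duty 8599.92 + delivery 1591.33 = 18638.61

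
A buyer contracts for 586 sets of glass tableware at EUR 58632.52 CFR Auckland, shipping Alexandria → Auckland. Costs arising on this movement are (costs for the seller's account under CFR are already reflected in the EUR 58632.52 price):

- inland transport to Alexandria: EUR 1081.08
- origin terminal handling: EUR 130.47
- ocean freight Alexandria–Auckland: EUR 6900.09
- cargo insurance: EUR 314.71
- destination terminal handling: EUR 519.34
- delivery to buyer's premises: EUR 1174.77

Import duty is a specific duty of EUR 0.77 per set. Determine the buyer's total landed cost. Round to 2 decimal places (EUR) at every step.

CFR: the seller pays costs through ocean freight to the destination port, but not insurance.
Already in the invoice (seller's account under CFR): inland to port, origin terminal, freight — exclude.
CIF value = CFR price + insurance = 58632.52 + 314.71 = 58947.23
Import duty = 586 × 0.77 = 451.22
Buyer bears: insurance 314.71 + destination terminal 519.34 + delivery 1174.77 + duty 451.22 = 2460.04
Landed cost = invoice 58632.52 + 2460.04 = 61092.56

Total landed cost: EUR 61092.56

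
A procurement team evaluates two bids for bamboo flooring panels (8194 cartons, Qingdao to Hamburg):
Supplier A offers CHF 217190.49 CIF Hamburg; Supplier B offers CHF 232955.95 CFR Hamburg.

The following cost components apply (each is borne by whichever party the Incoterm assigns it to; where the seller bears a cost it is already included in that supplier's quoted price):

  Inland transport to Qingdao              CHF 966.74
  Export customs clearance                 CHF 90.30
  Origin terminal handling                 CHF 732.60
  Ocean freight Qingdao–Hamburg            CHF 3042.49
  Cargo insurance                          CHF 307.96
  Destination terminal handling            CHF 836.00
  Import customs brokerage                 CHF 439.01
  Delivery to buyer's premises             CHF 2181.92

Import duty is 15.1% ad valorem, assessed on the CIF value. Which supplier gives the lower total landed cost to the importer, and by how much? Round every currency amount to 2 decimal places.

Supplier A is cheaper by CHF 18500.51

Supplier A (CIF):
The CIF price already equals the CIF value: 217190.49
Import duty = 217190.49 × 15.1% = 32795.76
Buyer bears (A): 836.00 + 439.01 + 2181.92 = 3456.93
Landed cost (A) = invoice 217190.49 + 3456.93 + duty 32795.76 = 253443.18
Supplier B (CFR):
CIF value = CFR price + insurance = 232955.95 + 307.96 = 233263.91
Import duty = 233263.91 × 15.1% = 35222.85
Buyer bears (B): 307.96 + 836.00 + 439.01 + 2181.92 = 3764.89
Landed cost (B) = invoice 232955.95 + 3764.89 + duty 35222.85 = 271943.69
Difference = |253443.18 − 271943.69| = 18500.51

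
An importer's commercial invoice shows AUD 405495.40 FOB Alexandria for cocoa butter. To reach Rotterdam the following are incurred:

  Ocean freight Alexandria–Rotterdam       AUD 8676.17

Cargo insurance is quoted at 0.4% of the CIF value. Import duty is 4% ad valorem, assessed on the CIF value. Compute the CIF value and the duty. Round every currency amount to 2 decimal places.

CIF value: AUD 415834.91; import duty: AUD 16633.40

Let C be the CIF value. C = FOB price + freight + 0.4% × C
C − 0.4% × C = 405495.40 + 8676.17
0.996 × C = 414171.57
C = 414171.57 / 0.996 = 415834.91
Insurance premium = 0.4% × 415834.91 = 1663.34
Import duty = 415834.91 × 4% = 16633.40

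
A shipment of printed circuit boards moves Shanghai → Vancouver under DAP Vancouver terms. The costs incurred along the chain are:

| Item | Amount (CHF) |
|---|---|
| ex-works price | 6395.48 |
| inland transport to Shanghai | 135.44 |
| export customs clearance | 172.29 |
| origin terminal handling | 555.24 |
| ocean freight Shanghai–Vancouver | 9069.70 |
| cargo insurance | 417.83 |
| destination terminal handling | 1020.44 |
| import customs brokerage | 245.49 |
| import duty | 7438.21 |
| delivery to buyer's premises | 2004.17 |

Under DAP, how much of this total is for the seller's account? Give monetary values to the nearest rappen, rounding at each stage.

DAP: the seller bears all costs to the named destination except import duty and clearance.
Seller's account: goods 6395.48 + inland to port 135.44 + export clearance 172.29 + origin terminal 555.24 + freight 9069.70 + insurance 417.83 + destination terminal 1020.44 + delivery 2004.17 = 19770.59
Buyer's account: brokerage 245.49 + duty 7438.21 = 7683.70

Seller's account: CHF 19770.59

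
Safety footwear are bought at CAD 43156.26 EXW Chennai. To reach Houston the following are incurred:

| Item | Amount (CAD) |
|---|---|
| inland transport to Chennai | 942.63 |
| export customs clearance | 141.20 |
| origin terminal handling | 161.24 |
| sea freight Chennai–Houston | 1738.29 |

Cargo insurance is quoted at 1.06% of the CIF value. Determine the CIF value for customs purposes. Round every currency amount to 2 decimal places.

Let C be the CIF value. C = EXW price + pre-shipment costs + freight + 1.06% × C
C − 1.06% × C = 43156.26 + 942.63 + 141.20 + 161.24 + 1738.29
0.9894 × C = 46139.62
C = 46139.62 / 0.9894 = 46633.94
Insurance premium = 1.06% × 46633.94 = 494.32

CIF value: CAD 46633.94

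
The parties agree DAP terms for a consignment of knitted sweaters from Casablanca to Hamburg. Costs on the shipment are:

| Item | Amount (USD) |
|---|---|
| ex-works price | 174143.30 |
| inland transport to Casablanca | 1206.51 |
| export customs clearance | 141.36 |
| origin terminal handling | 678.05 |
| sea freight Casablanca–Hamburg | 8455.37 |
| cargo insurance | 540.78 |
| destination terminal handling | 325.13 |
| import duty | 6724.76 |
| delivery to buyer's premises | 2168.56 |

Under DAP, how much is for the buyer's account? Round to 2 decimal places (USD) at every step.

DAP: the seller bears all costs to the named destination except import duty and clearance.
Seller's account: goods 174143.30 + inland to port 1206.51 + export clearance 141.36 + origin terminal 678.05 + freight 8455.37 + insurance 540.78 + destination terminal 325.13 + delivery 2168.56 = 187659.06
Buyer's account: duty 6724.76 = 6724.76

Buyer's account: USD 6724.76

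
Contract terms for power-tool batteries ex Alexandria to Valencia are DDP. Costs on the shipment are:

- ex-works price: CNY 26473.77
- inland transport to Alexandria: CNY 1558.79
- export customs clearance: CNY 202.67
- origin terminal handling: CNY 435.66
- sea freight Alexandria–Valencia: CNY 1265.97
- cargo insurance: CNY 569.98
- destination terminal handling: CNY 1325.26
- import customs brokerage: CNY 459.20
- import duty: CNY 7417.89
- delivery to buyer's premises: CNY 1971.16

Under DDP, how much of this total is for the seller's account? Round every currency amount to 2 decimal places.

DDP: the seller bears all costs including import duty.
Seller's account: goods 26473.77 + inland to port 1558.79 + export clearance 202.67 + origin terminal 435.66 + freight 1265.97 + insurance 569.98 + destination terminal 1325.26 + brokerage 459.20 + duty 7417.89 + delivery 1971.16 = 41680.35
Buyer's account: 0.00

Seller's account: CNY 41680.35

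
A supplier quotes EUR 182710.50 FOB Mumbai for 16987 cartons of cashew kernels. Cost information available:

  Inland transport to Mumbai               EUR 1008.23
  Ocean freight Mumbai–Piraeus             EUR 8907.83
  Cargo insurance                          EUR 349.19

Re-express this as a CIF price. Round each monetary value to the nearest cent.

CIF price: EUR 191967.52

Not relevant to the conversion: inland to port — on the seller under both FOB and CIF; already in the FOB price and stays in the CIF price.
From FOB to CIF, the seller additionally bears: freight, insurance.
CIF price = 182710.50 + 8907.83 + 349.19 = 191967.52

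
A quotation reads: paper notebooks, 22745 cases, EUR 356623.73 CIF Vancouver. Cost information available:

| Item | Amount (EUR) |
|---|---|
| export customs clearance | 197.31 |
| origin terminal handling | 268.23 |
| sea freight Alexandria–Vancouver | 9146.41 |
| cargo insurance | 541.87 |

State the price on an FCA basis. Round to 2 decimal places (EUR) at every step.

FCA price: EUR 346667.22

Not relevant to the conversion: export clearance — on the seller under both CIF and FCA; already in the CIF price and stays in the FCA price.
From CIF to FCA, the seller no longer bears: origin terminal, freight, insurance.
FCA price = 356623.73 − 268.23 − 9146.41 − 541.87 = 346667.22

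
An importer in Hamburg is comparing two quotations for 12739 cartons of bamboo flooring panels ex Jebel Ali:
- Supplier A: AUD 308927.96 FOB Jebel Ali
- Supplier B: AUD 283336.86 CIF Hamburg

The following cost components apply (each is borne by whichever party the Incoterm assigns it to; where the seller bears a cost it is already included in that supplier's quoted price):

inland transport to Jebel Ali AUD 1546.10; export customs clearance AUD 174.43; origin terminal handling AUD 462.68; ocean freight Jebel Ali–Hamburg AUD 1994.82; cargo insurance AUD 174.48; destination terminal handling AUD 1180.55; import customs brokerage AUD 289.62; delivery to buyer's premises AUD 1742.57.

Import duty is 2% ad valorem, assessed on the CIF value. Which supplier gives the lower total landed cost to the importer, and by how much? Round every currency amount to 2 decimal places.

Supplier A (FOB):
CIF value = FOB price + freight + insurance = 308927.96 + 1994.82 + 174.48 = 311097.26
Import duty = 311097.26 × 2% = 6221.95
Buyer bears (A): 1994.82 + 174.48 + 1180.55 + 289.62 + 1742.57 = 5382.04
Landed cost (A) = invoice 308927.96 + 5382.04 + duty 6221.95 = 320531.95
Supplier B (CIF):
The CIF price already equals the CIF value: 283336.86
Import duty = 283336.86 × 2% = 5666.74
Buyer bears (B): 1180.55 + 289.62 + 1742.57 = 3212.74
Landed cost (B) = invoice 283336.86 + 3212.74 + duty 5666.74 = 292216.34
Difference = |320531.95 − 292216.34| = 28315.61

Supplier B is cheaper by AUD 28315.61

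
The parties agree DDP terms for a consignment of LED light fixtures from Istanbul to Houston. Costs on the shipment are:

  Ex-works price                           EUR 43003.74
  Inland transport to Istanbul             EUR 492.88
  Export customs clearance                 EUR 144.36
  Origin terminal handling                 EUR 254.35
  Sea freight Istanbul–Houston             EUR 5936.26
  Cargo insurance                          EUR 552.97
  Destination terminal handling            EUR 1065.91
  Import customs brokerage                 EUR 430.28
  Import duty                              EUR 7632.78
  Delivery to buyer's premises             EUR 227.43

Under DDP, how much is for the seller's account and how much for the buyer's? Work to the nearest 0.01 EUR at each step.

DDP: the seller bears all costs including import duty.
Seller's account: goods 43003.74 + inland to port 492.88 + export clearance 144.36 + origin terminal 254.35 + freight 5936.26 + insurance 552.97 + destination terminal 1065.91 + brokerage 430.28 + duty 7632.78 + delivery 227.43 = 59740.96
Buyer's account: 0.00

Seller: EUR 59740.96; buyer: EUR 0.00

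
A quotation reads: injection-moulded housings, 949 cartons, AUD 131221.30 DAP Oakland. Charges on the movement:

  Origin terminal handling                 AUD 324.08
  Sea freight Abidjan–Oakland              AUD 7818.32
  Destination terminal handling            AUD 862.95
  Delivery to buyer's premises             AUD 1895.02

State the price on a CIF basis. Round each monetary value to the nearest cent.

CIF price: AUD 128463.33

Not relevant to the conversion: origin terminal, freight — on the seller under both DAP and CIF; already in the DAP price and stays in the CIF price.
From DAP to CIF, the seller no longer bears: destination terminal, delivery.
CIF price = 131221.30 − 862.95 − 1895.02 = 128463.33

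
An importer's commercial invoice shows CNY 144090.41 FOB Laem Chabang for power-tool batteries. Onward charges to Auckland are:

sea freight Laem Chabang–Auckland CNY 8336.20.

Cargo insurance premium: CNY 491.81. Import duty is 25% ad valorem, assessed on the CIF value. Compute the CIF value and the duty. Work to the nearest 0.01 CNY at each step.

CIF = FOB price + freight + insurance
CIF = 144090.41 + 8336.20 + 491.81 = 152918.42
Import duty = 152918.42 × 25% = 38229.61

CIF value: CNY 152918.42; import duty: CNY 38229.61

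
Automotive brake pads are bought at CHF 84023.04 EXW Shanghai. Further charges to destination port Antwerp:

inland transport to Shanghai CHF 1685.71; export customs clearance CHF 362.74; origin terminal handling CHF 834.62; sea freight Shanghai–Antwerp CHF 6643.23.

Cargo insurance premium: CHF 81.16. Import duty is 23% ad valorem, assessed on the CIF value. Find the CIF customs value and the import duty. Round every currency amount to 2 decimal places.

CIF value: CHF 93630.50; import duty: CHF 21535.02

CIF = EXW price + pre-shipment costs + freight + insurance
CIF = 84023.04 + 1685.71 + 362.74 + 834.62 + 6643.23 + 81.16 = 93630.50
Import duty = 93630.50 × 23% = 21535.02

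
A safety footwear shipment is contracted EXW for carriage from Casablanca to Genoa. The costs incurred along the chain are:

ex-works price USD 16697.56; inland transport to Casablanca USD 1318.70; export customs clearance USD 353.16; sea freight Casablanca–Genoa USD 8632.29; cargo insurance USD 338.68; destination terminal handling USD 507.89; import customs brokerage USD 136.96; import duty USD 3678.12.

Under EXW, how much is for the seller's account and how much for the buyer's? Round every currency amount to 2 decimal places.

EXW: the seller makes goods available at their premises; the buyer bears all onward costs.
Seller's account: goods 16697.56 = 16697.56
Buyer's account: inland to port 1318.70 + export clearance 353.16 + freight 8632.29 + insurance 338.68 + destination terminal 507.89 + brokerage 136.96 + duty 3678.12 = 14965.80

Seller: USD 16697.56; buyer: USD 14965.80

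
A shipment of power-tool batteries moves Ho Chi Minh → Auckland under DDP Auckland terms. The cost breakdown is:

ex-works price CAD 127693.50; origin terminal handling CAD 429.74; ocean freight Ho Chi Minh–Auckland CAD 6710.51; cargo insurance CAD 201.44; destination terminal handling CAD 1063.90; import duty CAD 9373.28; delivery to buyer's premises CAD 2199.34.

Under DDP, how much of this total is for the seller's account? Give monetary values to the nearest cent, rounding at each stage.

DDP: the seller bears all costs including import duty.
Seller's account: goods 127693.50 + origin terminal 429.74 + freight 6710.51 + insurance 201.44 + destination terminal 1063.90 + duty 9373.28 + delivery 2199.34 = 147671.71
Buyer's account: 0.00

Seller's account: CAD 147671.71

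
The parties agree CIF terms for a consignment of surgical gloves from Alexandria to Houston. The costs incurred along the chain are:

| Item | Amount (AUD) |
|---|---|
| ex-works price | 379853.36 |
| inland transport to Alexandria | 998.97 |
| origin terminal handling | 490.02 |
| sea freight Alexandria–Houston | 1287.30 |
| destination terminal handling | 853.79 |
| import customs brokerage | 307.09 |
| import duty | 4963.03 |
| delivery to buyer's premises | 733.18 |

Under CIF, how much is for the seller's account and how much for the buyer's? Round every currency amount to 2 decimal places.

CIF: the seller pays costs through ocean freight and marine insurance to the destination port.
Seller's account: goods 379853.36 + inland to port 998.97 + origin terminal 490.02 + freight 1287.30 = 382629.65
Buyer's account: destination terminal 853.79 + brokerage 307.09 + duty 4963.03 + delivery 733.18 = 6857.09

Seller: AUD 382629.65; buyer: AUD 6857.09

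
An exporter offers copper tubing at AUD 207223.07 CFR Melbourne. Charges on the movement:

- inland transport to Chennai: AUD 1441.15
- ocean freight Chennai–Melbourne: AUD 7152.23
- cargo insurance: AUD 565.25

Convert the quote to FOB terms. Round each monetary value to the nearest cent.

FOB price: AUD 200070.84

Not relevant to the conversion: inland to port — on the seller under both CFR and FOB; already in the CFR price and stays in the FOB price. insurance — on the buyer under both terms; not part of either seller's price.
From CFR to FOB, the seller no longer bears: freight.
FOB price = 207223.07 − 7152.23 = 200070.84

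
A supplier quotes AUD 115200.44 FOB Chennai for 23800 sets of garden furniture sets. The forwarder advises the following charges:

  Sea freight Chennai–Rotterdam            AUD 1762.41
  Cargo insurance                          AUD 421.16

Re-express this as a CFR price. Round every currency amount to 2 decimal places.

CFR price: AUD 116962.85

Not relevant to the conversion: insurance — on the buyer under both terms; not part of either seller's price.
From FOB to CFR, the seller additionally bears: freight.
CFR price = 115200.44 + 1762.41 = 116962.85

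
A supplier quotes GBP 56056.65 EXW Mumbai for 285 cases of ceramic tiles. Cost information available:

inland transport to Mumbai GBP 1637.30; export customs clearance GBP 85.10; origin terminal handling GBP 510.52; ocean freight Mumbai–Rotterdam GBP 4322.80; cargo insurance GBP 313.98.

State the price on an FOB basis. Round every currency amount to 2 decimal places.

Not relevant to the conversion: insurance, freight — on the buyer under both terms; not part of either seller's price.
From EXW to FOB, the seller additionally bears: inland to port, export clearance, origin terminal.
FOB price = 56056.65 + 1637.30 + 85.10 + 510.52 = 58289.57

FOB price: GBP 58289.57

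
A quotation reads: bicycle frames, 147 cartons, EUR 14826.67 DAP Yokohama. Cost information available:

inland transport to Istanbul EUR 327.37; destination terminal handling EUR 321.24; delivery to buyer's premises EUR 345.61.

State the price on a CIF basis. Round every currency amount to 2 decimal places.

CIF price: EUR 14159.82

Not relevant to the conversion: inland to port — on the seller under both DAP and CIF; already in the DAP price and stays in the CIF price.
From DAP to CIF, the seller no longer bears: destination terminal, delivery.
CIF price = 14826.67 − 321.24 − 345.61 = 14159.82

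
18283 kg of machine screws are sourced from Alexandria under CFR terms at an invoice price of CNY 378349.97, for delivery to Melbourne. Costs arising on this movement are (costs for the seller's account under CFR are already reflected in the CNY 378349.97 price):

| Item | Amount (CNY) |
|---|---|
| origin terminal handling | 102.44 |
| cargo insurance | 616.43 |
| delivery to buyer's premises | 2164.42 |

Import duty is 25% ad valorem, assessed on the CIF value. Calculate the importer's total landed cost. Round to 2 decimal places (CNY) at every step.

CFR: the seller pays costs through ocean freight to the destination port, but not insurance.
Already in the invoice (seller's account under CFR): origin terminal — exclude.
CIF value = CFR price + insurance = 378349.97 + 616.43 = 378966.40
Import duty = 378966.40 × 25% = 94741.60
Buyer bears: insurance 616.43 + delivery 2164.42 + duty 94741.60 = 97522.45
Landed cost = invoice 378349.97 + 97522.45 = 475872.42

Total landed cost: CNY 475872.42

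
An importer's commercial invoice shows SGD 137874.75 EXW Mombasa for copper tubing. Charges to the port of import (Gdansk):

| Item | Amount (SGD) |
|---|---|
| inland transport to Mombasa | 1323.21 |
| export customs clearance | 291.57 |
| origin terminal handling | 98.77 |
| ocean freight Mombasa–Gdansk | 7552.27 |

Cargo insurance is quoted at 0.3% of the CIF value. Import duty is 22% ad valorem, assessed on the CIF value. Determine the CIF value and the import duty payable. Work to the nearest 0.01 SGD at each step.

Let C be the CIF value. C = EXW price + pre-shipment costs + freight + 0.3% × C
C − 0.3% × C = 137874.75 + 1323.21 + 291.57 + 98.77 + 7552.27
0.997 × C = 147140.57
C = 147140.57 / 0.997 = 147583.32
Insurance premium = 0.3% × 147583.32 = 442.75
Import duty = 147583.32 × 22% = 32468.33

CIF value: SGD 147583.32; import duty: SGD 32468.33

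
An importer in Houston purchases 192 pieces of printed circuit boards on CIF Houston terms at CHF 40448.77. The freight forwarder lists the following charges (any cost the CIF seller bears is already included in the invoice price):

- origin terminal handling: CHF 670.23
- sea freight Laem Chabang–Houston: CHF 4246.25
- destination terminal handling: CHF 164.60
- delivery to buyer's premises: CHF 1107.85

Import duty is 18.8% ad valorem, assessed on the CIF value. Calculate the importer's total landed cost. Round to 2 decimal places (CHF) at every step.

CIF: the seller pays costs through ocean freight and marine insurance to the destination port.
Already in the invoice (seller's account under CIF): origin terminal, freight — exclude.
The CIF price already equals the CIF value: 40448.77
Import duty = 40448.77 × 18.8% = 7604.37
Buyer bears: destination terminal 164.60 + delivery 1107.85 + duty 7604.37 = 8876.82
Landed cost = invoice 40448.77 + 8876.82 = 49325.59

Total landed cost: CHF 49325.59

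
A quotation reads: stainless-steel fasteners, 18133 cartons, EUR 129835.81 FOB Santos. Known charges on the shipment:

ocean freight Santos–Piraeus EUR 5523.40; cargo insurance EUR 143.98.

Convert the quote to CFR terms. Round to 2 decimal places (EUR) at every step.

CFR price: EUR 135359.21

Not relevant to the conversion: insurance — on the buyer under both terms; not part of either seller's price.
From FOB to CFR, the seller additionally bears: freight.
CFR price = 129835.81 + 5523.40 = 135359.21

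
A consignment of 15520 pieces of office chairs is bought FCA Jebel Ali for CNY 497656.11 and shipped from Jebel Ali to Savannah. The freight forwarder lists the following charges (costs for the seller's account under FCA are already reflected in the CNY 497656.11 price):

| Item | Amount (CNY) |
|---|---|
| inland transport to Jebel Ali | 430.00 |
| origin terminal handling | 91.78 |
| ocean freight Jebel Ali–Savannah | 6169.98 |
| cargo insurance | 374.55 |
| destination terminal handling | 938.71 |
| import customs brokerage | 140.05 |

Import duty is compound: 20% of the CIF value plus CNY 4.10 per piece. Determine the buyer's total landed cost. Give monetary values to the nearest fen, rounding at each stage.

Total landed cost: CNY 669861.66

FCA: the seller delivers export-cleared goods to the carrier; the buyer bears costs from that point.
Already in the invoice (seller's account under FCA): inland to port — exclude.
CIF value = FCA price + origin terminal + freight + insurance = 497656.11 + 91.78 + 6169.98 + 374.55 = 504292.42
Ad valorem component: 504292.42 × 20% = 100858.48
Specific component: 15520 × 4.10 = 63632.00
Import duty = 100858.48 + 63632.00 = 164490.48
Buyer bears: origin terminal 91.78 + freight 6169.98 + insurance 374.55 + destination terminal 938.71 + brokerage 140.05 + duty 164490.48 = 172205.55
Landed cost = invoice 497656.11 + 172205.55 = 669861.66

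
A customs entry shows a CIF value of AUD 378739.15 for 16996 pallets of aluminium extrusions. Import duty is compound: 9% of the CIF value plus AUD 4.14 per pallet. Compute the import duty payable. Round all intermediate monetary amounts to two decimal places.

Import duty: AUD 104449.96

Ad valorem component: 378739.15 × 9% = 34086.52
Specific component: 16996 × 4.14 = 70363.44
Import duty = 34086.52 + 70363.44 = 104449.96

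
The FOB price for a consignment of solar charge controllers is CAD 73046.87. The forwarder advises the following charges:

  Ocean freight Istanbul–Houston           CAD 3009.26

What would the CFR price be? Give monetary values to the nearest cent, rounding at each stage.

CFR price: CAD 76056.13

From FOB to CFR, the seller additionally bears: freight.
CFR price = 73046.87 + 3009.26 = 76056.13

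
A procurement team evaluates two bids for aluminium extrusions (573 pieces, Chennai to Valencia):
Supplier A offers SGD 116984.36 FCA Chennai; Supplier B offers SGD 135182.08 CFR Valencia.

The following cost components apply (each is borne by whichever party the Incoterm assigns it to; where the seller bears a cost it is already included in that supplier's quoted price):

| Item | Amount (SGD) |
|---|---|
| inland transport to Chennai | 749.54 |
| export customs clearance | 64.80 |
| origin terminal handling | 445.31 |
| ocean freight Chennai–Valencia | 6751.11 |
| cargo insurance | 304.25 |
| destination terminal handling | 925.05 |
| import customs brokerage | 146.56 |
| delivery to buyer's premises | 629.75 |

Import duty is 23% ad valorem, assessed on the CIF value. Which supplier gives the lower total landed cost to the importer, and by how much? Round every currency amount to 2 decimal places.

Supplier A is cheaper by SGD 13531.60

Supplier A (FCA):
CIF value = FCA price + origin terminal + freight + insurance = 116984.36 + 445.31 + 6751.11 + 304.25 = 124485.03
Import duty = 124485.03 × 23% = 28631.56
Buyer bears (A): 445.31 + 6751.11 + 304.25 + 925.05 + 146.56 + 629.75 = 9202.03
Landed cost (A) = invoice 116984.36 + 9202.03 + duty 28631.56 = 154817.95
Supplier B (CFR):
CIF value = CFR price + insurance = 135182.08 + 304.25 = 135486.33
Import duty = 135486.33 × 23% = 31161.86
Buyer bears (B): 304.25 + 925.05 + 146.56 + 629.75 = 2005.61
Landed cost (B) = invoice 135182.08 + 2005.61 + duty 31161.86 = 168349.55
Difference = |154817.95 − 168349.55| = 13531.60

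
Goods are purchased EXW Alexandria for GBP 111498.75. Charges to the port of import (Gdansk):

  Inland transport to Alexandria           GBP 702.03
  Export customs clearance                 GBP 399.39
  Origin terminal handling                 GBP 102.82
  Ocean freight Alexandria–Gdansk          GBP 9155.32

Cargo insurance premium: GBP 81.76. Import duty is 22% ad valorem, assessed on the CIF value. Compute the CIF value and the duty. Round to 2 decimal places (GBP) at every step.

CIF = EXW price + pre-shipment costs + freight + insurance
CIF = 111498.75 + 702.03 + 399.39 + 102.82 + 9155.32 + 81.76 = 121940.07
Import duty = 121940.07 × 22% = 26826.82

CIF value: GBP 121940.07; import duty: GBP 26826.82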